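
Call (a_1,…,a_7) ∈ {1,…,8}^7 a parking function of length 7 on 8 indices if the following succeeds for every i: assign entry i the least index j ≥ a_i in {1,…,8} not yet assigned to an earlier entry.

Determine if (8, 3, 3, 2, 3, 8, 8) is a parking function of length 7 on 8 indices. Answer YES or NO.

NO

Order a: b = (2, 3, 3, 3, 8, 8, 8).
  b_1=2 ≤ 2
  b_2=3 ≤ 3
  b_3=3 ≤ 4
  b_4=3 ≤ 5
  b_5=8 > 6
  fails at i=5 ⇒ NO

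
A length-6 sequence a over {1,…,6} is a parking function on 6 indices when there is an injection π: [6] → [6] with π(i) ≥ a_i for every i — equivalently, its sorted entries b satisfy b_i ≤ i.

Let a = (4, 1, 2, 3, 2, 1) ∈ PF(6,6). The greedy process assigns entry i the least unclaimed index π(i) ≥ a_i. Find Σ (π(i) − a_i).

8

Σπ = 6·7/2 = 21 (π permutes [6]); Σa = 4+1+2+3+2+1 = 13; disp = 21−13 = 8.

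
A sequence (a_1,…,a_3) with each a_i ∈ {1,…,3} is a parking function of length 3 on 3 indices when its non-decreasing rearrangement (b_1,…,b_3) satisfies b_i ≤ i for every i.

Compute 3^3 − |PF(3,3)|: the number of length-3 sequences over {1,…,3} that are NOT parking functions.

11

Count = (4−3)·4^(3−1) = 1×16 = 16 (Konheim–Weiss)
One tuple (3,3,3) → sorted (3,3,3): b_1=3>1, not a PF.
So 27 − 16 = 11 fail.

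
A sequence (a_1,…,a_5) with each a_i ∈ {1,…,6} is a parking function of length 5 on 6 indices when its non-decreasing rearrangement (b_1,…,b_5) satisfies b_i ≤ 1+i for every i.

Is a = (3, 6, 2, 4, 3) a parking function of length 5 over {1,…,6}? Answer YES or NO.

Rearranged: b = (2, 3, 3, 4, 6).
  b_1=2 ≤ 2
  b_2=3 ≤ 3
  b_3=3 ≤ 4
  b_4=4 ≤ 5
  b_5=6 ≤ 6
All bounds hold ⇒ YES

YES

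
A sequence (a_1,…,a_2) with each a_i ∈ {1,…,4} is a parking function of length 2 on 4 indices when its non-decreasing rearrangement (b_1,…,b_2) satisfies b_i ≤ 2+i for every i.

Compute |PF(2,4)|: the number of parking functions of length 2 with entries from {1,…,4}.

15

Count = 3·5^1 = 3×5 = 15 (Konheim–Weiss)
One tuple (3,2) → sorted (2,3): b_i ≤ 2+i ∀i, a PF.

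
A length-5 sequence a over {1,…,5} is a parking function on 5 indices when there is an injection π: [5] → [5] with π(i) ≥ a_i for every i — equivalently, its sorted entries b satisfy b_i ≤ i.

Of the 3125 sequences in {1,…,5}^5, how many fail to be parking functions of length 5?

|PF(5,5)| = (6−5)·6^(5−1) = 1·1296 = 1296 (Pollak)
One tuple (5,3,5,5,4) → sorted (3,4,5,5,5): b_1=3>1, not a PF.
Total 3125; non-PF = 3125−1296 = 1829

1829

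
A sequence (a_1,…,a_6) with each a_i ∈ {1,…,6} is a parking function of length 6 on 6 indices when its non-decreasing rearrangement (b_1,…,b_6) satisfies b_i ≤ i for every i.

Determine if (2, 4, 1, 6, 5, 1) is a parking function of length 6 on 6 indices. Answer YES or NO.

YES

Sorted: b = (1, 1, 2, 4, 5, 6).
  b_1=1 ≤ 1
  b_2=1 ≤ 2
  b_3=2 ≤ 3
  b_4=4 ≤ 4
  b_5=5 ≤ 5
  b_6=6 ≤ 6
All bounds hold ⇒ YES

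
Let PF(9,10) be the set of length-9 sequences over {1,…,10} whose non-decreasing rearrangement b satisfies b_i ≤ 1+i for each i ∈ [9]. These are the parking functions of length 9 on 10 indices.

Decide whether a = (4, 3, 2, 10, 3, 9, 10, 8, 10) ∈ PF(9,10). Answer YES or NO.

Rearranged: b = (2, 3, 3, 4, 8, 9, 10, 10, 10).
  b_1=2 ≤ 2
  b_2=3 ≤ 3
  b_3=3 ≤ 4
  b_4=4 ≤ 5
  b_5=8 > 6
  fails at i=5 ⇒ NO

NO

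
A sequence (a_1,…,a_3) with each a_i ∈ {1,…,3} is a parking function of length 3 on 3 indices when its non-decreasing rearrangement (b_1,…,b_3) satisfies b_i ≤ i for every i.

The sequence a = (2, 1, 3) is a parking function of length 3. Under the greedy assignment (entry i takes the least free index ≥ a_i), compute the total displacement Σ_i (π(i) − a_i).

0

Σπ = 3·4/2 = 6 (π permutes [3]); Σa = 2+1+3 = 6; disp = 6−6 = 0.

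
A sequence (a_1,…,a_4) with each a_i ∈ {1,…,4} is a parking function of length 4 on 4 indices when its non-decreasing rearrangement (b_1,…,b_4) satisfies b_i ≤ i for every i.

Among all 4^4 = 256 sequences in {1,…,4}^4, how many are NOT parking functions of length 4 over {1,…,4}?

131

Count = (5−4)·5^(4−1) = 1 · 125 = 125 (Konheim–Weiss)
E.g. (4,4,2,1) → sorted (1,2,4,4): b_3=4>3, not a PF.
4^4 − 125 = 256 − 125 = 131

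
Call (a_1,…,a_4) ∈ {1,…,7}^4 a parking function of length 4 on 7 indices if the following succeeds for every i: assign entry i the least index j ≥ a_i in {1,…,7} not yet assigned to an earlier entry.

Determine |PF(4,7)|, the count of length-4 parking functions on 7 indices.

Count = (8−4)·8^(4−1) = 4 · 512 = 2048
Example (6,4,5,5) → sorted (4,5,5,6): b_i ≤ 3+i ∀i, a PF.

2048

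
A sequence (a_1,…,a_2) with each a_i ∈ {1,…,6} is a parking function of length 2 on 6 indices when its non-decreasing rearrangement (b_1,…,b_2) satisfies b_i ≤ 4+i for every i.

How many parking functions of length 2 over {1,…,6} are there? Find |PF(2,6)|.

35

Count = (6+1−2)·(6+1)^{2−1} = 5·7 = 35 (Pollak)
E.g. (6,3) → sorted (3,6): b_i ≤ 4+i ∀i, a PF.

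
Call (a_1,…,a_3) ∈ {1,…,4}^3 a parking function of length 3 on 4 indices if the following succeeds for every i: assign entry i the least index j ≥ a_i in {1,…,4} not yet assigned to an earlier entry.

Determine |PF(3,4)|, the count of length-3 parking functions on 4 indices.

|PF(3,4)| = (4−3+1)·(4+1)^(3−1) = 2×25 = 50 [KW]
E.g. (1,4,1) → sorted (1,1,4): b_i ≤ 1+i ∀i, a PF.

50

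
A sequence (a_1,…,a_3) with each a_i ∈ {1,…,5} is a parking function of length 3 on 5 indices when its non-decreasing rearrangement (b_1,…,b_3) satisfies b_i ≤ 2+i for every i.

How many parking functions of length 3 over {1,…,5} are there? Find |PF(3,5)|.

Count = (5+1−3)·(5+1)^{3−1} = 3·36 = 108 (Pollak)
E.g. (2,3,4) → sorted (2,3,4): b_i ≤ 2+i ∀i, a PF.

108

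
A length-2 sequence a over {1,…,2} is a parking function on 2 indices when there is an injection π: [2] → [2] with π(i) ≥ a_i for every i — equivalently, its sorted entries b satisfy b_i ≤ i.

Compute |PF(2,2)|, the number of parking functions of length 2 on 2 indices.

3

Count = (2+1−2)·(2+1)^{2−1} = 1×3 = 3 (Konheim–Weiss)
E.g. (1,2) → sorted (1,2): b_i ≤ i ∀i, a PF.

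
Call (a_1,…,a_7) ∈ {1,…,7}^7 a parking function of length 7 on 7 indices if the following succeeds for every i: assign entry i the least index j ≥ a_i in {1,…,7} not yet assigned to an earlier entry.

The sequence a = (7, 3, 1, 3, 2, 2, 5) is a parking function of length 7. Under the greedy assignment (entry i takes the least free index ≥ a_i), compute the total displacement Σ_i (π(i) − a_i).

5

Σπ = 28 ({1..7} each once); Σa = 7+3+1+3+2+2+5 = 23; disp = 28−23 = 5.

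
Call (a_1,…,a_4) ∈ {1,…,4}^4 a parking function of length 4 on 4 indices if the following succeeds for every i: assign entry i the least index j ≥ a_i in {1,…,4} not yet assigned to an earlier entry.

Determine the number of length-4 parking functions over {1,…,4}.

125

#PF = (5−4)·5^(4−1) = 1 · 125 = 125 (Konheim–Weiss)
Check (1,3,3,1) → sorted (1,1,3,3): b_i ≤ i ∀i, a PF.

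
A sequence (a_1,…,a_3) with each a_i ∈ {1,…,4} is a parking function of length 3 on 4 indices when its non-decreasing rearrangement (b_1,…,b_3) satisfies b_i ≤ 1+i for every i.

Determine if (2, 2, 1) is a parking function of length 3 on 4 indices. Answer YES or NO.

YES

Order a: b = (1, 2, 2).
  b_1=1 ≤ 2
  b_2=2 ≤ 3
  b_3=2 ≤ 4
All bounds hold ⇒ YES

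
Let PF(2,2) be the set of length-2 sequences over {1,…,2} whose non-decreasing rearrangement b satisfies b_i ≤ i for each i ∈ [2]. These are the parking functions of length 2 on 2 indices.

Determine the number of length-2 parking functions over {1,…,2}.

Count = (2−2+1)·(2+1)^(2−1) = 1×3 = 3 (Pollak)
One tuple (1,2) → sorted (1,2): b_i ≤ i ∀i, a PF.

3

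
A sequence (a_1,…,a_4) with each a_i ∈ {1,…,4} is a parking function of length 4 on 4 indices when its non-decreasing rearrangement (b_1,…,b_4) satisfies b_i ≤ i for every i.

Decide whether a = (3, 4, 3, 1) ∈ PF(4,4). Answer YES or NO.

Order a: b = (1, 3, 3, 4).
  b_1=1 ≤ 1
  b_2=3 > 2
  fails at i=2 ⇒ NO

NO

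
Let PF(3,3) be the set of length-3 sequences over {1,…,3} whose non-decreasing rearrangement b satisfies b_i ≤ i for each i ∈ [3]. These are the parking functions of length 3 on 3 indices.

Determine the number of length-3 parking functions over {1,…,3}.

16

#PF = 1·4^2 = 1·16 = 16
E.g. (3,1,2) → sorted (1,2,3): b_i ≤ i ∀i, a PF.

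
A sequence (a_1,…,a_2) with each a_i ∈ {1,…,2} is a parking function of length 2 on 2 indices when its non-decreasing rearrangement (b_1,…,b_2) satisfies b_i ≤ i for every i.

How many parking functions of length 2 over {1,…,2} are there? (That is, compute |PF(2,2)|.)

3

|PF| = (2+1−2)·(2+1)^{2−1} = 1×3 = 3 (Pollak)
E.g. (2,1) → sorted (1,2): b_i ≤ i ∀i, a PF.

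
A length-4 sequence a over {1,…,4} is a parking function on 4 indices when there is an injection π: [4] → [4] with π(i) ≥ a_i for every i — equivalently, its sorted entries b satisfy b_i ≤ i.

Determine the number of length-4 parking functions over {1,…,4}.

|PF| = (5−4)·5^(4−1) = 1 · 125 = 125
Example (1,1,3,4) → sorted (1,1,3,4): b_i ≤ i ∀i, a PF.

125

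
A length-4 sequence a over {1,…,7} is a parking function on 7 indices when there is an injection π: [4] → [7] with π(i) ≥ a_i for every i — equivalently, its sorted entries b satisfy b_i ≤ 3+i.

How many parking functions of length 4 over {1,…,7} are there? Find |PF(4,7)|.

#PF = (7+1−4)·(7+1)^{4−1} = 4×512 = 2048 [KW]
Check (6,2,5,1) → sorted (1,2,5,6): b_i ≤ 3+i ∀i, a PF.

2048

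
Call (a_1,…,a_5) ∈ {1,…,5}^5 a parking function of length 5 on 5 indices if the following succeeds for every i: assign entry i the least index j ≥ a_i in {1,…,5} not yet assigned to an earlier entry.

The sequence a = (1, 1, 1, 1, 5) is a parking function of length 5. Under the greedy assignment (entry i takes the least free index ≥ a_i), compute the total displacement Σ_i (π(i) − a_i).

6

Σπ = 5·6/2 = 15 (π permutes [5]); Σa = 1+1+1+1+5 = 9; disp = 15−9 = 6.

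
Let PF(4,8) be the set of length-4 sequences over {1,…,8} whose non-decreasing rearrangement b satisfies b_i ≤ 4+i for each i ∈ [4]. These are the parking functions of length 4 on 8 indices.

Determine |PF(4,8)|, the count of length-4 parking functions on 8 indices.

#PF = 5·9^3 = 5·729 = 3645 (Pollak)
Example (4,5,2,3) → sorted (2,3,4,5): b_i ≤ 4+i ∀i, a PF.

3645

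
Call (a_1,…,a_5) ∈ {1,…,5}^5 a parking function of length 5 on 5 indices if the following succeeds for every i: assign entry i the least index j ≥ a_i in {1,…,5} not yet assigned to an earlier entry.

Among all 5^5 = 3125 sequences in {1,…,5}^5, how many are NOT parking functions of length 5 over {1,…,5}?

#PF = 1·6^4 = 1·1296 = 1296 [KW]
One tuple (3,4,4,3,5) → sorted (3,3,4,4,5): b_1=3>1, not a PF.
So 3125 − 1296 = 1829 fail.

1829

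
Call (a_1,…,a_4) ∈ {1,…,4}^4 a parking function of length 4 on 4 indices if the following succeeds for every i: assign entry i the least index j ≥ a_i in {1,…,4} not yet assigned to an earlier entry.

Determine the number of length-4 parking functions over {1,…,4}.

125

#PF = (4+1−4)·(4+1)^{4−1} = 1×125 = 125 [KW]
Check (2,1,1,3) → sorted (1,1,2,3): b_i ≤ i ∀i, a PF.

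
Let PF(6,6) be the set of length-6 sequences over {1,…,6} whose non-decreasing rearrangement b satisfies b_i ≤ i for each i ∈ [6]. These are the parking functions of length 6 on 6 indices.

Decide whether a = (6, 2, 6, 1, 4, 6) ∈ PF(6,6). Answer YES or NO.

NO

Rearranged: b = (1, 2, 4, 6, 6, 6).
  b_1=1 ≤ 1
  b_2=2 ≤ 2
  b_3=4 > 3
  fails at i=3 ⇒ NO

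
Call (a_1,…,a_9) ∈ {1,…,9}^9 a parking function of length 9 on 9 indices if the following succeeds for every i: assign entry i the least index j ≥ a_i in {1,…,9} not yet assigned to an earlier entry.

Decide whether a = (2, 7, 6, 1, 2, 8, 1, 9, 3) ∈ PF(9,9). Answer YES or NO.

Order a: b = (1, 1, 2, 2, 3, 6, 7, 8, 9).
  b_1=1 ≤ 1
  b_2=1 ≤ 2
  b_3=2 ≤ 3
  b_4=2 ≤ 4
  b_5=3 ≤ 5
  b_6=6 ≤ 6
  b_7=7 ≤ 7
  b_8=8 ≤ 8
  b_9=9 ≤ 9
All bounds hold ⇒ YES

YES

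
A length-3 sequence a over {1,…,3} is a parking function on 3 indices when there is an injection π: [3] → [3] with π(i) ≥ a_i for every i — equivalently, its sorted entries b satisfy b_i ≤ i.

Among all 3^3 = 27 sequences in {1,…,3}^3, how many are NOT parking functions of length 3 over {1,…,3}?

11

|PF(3,3)| = (3−3+1)·(3+1)^(3−1) = 1·16 = 16 (Konheim–Weiss)
Example (3,3,3) → sorted (3,3,3): b_1=3>1, not a PF.
Total 27; non-PF = 27−16 = 11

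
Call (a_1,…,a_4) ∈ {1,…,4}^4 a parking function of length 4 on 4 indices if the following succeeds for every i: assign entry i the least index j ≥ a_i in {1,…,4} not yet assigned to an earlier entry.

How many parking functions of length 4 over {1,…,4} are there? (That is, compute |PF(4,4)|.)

125

|PF(4,4)| = (4+1−4)·(4+1)^{4−1} = 1 · 125 = 125 [KW]
Check (2,1,4,3) → sorted (1,2,3,4): b_i ≤ i ∀i, a PF.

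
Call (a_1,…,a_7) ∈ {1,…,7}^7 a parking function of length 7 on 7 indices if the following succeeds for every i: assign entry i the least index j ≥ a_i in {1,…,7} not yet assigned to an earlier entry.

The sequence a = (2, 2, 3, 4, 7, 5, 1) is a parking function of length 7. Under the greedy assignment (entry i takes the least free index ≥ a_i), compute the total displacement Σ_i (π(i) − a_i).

Σπ = 7·8/2 = 28 (π permutes [7]); Σa = 2+2+3+4+7+5+1 = 24; disp = 28−24 = 4.

4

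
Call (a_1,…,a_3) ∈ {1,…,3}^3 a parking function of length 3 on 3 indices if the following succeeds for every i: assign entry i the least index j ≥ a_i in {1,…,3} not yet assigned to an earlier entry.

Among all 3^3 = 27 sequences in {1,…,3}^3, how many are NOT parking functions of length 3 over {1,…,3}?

11

|PF(3,3)| = 1·4^2 = 1·16 = 16
One tuple (1,3,3) → sorted (1,3,3): b_2=3>2, not a PF.
So 27 − 16 = 11 fail.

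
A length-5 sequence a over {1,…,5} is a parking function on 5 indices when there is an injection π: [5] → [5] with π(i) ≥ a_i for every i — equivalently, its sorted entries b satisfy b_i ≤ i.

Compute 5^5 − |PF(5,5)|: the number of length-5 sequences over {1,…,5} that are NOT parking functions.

1829

Count = (5−5+1)·(5+1)^(5−1) = 1·1296 = 1296 [KW]
E.g. (2,3,4,4,5) → sorted (2,3,4,4,5): b_1=2>1, not a PF.
5^5 − 1296 = 3125 − 1296 = 1829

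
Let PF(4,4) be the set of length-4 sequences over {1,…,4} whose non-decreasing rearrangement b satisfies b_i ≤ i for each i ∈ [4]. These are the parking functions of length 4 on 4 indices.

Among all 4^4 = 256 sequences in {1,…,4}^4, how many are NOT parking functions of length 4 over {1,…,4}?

#PF = (4−4+1)·(4+1)^(4−1) = 1 · 125 = 125 (Konheim–Weiss)
One tuple (2,4,4,4) → sorted (2,4,4,4): b_1=2>1, not a PF.
4^4 − 125 = 256 − 125 = 131

131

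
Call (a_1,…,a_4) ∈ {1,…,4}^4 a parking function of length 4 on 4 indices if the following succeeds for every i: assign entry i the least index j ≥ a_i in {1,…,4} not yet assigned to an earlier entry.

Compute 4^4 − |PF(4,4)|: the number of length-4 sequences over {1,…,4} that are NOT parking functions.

|PF| = 1·5^3 = 1 · 125 = 125
E.g. (3,4,3,3) → sorted (3,3,3,4): b_1=3>1, not a PF.
4^4 − 125 = 256 − 125 = 131

131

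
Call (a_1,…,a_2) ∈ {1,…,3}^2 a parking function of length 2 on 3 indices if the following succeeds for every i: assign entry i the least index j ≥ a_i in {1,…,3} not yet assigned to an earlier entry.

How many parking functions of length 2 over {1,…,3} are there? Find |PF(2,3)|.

8

|PF| = (3−2+1)·(3+1)^(2−1) = 2 · 4 = 8 [KW]
One tuple (3,2) → sorted (2,3): b_i ≤ 1+i ∀i, a PF.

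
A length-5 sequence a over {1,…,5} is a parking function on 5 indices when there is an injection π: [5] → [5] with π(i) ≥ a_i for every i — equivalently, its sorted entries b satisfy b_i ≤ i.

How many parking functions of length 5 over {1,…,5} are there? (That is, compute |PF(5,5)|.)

#PF = 1·6^4 = 1×1296 = 1296 (Pollak)
E.g. (1,5,3,2,3) → sorted (1,2,3,3,5): b_i ≤ i ∀i, a PF.

1296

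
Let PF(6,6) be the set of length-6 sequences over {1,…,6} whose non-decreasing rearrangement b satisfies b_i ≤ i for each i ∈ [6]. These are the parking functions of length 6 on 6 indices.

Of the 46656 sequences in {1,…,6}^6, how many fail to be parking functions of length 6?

29849

|PF(6,6)| = 1·7^5 = 1×16807 = 16807 (Pollak)
Check (5,4,6,6,6,3) → sorted (3,4,5,6,6,6): b_1=3>1, not a PF.
So 46656 − 16807 = 29849 fail.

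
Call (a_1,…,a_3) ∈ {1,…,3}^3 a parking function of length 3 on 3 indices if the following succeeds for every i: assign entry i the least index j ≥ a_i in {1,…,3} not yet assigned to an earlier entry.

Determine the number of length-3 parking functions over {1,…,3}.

|PF(3,3)| = 1·4^2 = 1×16 = 16 [KW]
Example (1,2,3) → sorted (1,2,3): b_i ≤ i ∀i, a PF.

16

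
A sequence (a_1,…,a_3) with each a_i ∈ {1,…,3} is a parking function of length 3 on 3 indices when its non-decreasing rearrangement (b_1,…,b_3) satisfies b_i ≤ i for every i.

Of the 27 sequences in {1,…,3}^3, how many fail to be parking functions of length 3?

|PF| = (4−3)·4^(3−1) = 1×16 = 16 (Pollak)
E.g. (1,3,3) → sorted (1,3,3): b_2=3>2, not a PF.
So 27 − 16 = 11 fail.

11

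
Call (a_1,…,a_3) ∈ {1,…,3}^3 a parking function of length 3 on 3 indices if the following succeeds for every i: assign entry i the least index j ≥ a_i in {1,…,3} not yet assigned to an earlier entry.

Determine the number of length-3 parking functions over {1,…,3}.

|PF(3,3)| = (3+1−3)·(3+1)^{3−1} = 1·16 = 16 (Pollak)
Check (1,3,2) → sorted (1,2,3): b_i ≤ i ∀i, a PF.

16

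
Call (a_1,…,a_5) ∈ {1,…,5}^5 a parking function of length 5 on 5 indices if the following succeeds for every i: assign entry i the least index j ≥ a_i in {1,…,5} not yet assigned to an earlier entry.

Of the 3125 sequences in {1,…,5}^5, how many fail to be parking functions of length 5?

1829

#PF = 1·6^4 = 1 · 1296 = 1296 (Pollak)
E.g. (5,3,5,2,5) → sorted (2,3,5,5,5): b_1=2>1, not a PF.
So 3125 − 1296 = 1829 fail.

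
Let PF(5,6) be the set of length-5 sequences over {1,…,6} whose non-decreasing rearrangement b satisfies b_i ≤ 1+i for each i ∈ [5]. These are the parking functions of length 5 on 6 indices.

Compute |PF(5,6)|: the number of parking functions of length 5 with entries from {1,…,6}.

Count = (6−5+1)·(6+1)^(5−1) = 2×2401 = 4802 (Konheim–Weiss)
Example (4,6,3,5,1) → sorted (1,3,4,5,6): b_i ≤ 1+i ∀i, a PF.

4802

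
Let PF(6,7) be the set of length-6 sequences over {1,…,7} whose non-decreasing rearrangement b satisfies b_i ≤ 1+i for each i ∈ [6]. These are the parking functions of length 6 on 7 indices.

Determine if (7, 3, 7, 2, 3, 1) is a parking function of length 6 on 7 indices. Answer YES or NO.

NO

Rearranged: b = (1, 2, 3, 3, 7, 7).
  b_1=1 ≤ 2
  b_2=2 ≤ 3
  b_3=3 ≤ 4
  b_4=3 ≤ 5
  b_5=7 > 6
  fails at i=5 ⇒ NO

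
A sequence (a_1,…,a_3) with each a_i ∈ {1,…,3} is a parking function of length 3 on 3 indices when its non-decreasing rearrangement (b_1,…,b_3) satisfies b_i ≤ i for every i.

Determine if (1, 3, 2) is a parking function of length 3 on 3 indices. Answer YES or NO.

Rearranged: b = (1, 2, 3).
  b_1=1 ≤ 1
  b_2=2 ≤ 2
  b_3=3 ≤ 3
All bounds hold ⇒ YES

YES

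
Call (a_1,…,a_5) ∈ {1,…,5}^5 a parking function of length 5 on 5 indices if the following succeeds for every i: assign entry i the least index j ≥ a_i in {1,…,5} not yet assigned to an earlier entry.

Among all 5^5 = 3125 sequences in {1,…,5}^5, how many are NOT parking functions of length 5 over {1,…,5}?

1829

Count = (5+1−5)·(5+1)^{5−1} = 1 · 1296 = 1296 (Konheim–Weiss)
One tuple (5,5,2,1,5) → sorted (1,2,5,5,5): b_3=5>3, not a PF.
Total 3125; non-PF = 3125−1296 = 1829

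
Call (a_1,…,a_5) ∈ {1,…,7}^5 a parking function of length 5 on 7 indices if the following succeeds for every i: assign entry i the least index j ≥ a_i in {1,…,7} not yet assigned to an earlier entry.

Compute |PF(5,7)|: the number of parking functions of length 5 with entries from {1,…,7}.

|PF(5,7)| = (7+1−5)·(7+1)^{5−1} = 3·4096 = 12288 (Konheim–Weiss)
E.g. (3,7,3,1,6) → sorted (1,3,3,6,7): b_i ≤ 2+i ∀i, a PF.

12288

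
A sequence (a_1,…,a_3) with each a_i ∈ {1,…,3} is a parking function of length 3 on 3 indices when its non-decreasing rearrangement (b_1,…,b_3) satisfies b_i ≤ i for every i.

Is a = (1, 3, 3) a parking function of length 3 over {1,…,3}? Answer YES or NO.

Sorted: b = (1, 3, 3).
  b_1=1 ≤ 1
  b_2=3 > 2
  fails at i=2 ⇒ NO

NO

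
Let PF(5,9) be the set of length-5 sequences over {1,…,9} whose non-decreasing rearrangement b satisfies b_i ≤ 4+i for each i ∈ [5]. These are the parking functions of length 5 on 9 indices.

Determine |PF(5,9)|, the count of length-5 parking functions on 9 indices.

|PF| = 5·10^4 = 5·10000 = 50000
One tuple (4,6,5,8,6) → sorted (4,5,6,6,8): b_i ≤ 4+i ∀i, a PF.

50000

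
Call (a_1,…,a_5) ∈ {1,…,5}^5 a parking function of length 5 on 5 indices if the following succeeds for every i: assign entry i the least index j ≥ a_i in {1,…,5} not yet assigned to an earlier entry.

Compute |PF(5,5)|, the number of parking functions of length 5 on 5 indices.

|PF| = 1·6^4 = 1×1296 = 1296 [KW]
Example (2,1,4,2,3) → sorted (1,2,2,3,4): b_i ≤ i ∀i, a PF.

1296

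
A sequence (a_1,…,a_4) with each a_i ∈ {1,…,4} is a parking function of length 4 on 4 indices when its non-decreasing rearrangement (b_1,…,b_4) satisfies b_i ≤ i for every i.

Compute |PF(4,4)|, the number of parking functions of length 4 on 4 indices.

#PF = (4−4+1)·(4+1)^(4−1) = 1 · 125 = 125 [KW]
E.g. (1,3,1,3) → sorted (1,1,3,3): b_i ≤ i ∀i, a PF.

125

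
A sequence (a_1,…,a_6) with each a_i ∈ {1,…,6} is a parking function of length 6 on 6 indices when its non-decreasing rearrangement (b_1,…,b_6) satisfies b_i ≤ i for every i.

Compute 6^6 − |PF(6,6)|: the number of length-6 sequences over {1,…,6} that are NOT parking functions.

#PF = (7−6)·7^(6−1) = 1·16807 = 16807 (Konheim–Weiss)
Example (1,1,4,4,5,6) → sorted (1,1,4,4,5,6): b_3=4>3, not a PF.
Total 46656; non-PF = 46656−16807 = 29849

29849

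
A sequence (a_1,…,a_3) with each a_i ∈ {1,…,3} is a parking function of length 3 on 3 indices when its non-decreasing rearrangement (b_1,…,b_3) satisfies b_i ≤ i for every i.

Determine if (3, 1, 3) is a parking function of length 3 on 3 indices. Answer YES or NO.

Sorted: b = (1, 3, 3).
  b_1=1 ≤ 1
  b_2=3 > 2
  fails at i=2 ⇒ NO

NO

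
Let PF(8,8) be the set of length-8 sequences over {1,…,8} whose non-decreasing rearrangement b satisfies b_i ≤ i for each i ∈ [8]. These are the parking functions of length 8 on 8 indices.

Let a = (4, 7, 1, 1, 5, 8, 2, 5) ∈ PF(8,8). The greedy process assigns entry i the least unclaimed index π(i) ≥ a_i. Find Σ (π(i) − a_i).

Σπ = 36 ({1..8} each once); Σa = 4+7+1+1+5+8+2+5 = 33; disp = 36−33 = 3.

3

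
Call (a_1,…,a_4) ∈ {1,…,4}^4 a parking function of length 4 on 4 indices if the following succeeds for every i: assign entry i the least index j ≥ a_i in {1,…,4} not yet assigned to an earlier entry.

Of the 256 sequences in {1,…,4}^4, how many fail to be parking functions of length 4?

Count = 1·5^3 = 1·125 = 125 (Pollak)
One tuple (3,2,4,4) → sorted (2,3,4,4): b_1=2>1, not a PF.
So 256 − 125 = 131 fail.

131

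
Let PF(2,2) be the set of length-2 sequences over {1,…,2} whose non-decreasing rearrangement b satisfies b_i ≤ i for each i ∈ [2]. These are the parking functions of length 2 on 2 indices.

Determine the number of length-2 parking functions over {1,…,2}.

|PF(2,2)| = (3−2)·3^(2−1) = 1 · 3 = 3 [KW]
Check (2,1) → sorted (1,2): b_i ≤ i ∀i, a PF.

3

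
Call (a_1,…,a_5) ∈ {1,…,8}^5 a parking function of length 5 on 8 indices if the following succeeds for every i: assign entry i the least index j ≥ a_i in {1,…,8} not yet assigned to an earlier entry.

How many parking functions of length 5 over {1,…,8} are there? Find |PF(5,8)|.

26244

|PF(5,8)| = (9−5)·9^(5−1) = 4 · 6561 = 26244 (Konheim–Weiss)
One tuple (4,6,6,4,4) → sorted (4,4,4,6,6): b_i ≤ 3+i ∀i, a PF.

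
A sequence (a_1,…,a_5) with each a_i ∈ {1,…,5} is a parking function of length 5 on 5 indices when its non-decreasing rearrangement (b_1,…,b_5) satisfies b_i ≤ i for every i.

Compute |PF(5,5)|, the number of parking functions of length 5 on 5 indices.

|PF(5,5)| = (6−5)·6^(5−1) = 1×1296 = 1296 (Konheim–Weiss)
Check (4,1,1,2,5) → sorted (1,1,2,4,5): b_i ≤ i ∀i, a PF.

1296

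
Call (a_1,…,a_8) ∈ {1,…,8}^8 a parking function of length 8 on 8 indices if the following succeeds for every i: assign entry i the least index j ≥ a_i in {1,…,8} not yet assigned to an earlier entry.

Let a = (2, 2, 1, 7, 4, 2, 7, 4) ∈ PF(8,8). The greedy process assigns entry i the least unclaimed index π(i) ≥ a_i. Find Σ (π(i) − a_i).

7

Σπ(i) = 1+…+8 = 36; Σa = 2+2+1+7+4+2+7+4 = 29; disp = 36−29 = 7.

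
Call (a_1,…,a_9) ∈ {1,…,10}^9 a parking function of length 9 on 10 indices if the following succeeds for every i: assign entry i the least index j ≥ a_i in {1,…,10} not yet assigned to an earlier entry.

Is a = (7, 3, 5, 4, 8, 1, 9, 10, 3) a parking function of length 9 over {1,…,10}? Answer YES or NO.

Sorted: b = (1, 3, 3, 4, 5, 7, 8, 9, 10).
  b_1=1 ≤ 2
  b_2=3 ≤ 3
  b_3=3 ≤ 4
  b_4=4 ≤ 5
  b_5=5 ≤ 6
  b_6=7 ≤ 7
  b_7=8 ≤ 8
  b_8=9 ≤ 9
  b_9=10 ≤ 10
All bounds hold ⇒ YES

YES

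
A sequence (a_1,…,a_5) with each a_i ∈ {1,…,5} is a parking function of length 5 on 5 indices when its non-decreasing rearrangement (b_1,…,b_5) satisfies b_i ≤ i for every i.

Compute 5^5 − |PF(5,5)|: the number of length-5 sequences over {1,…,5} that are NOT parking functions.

1829

Count = 1·6^4 = 1 · 1296 = 1296 (Konheim–Weiss)
One tuple (4,3,5,5,3) → sorted (3,3,4,5,5): b_1=3>1, not a PF.
5^5 − 1296 = 3125 − 1296 = 1829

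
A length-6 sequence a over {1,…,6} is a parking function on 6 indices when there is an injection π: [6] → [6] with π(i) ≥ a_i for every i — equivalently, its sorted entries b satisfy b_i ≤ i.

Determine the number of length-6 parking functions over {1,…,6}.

16807

|PF| = (6−6+1)·(6+1)^(6−1) = 1·16807 = 16807 [KW]
Example (1,3,3,2,4,1) → sorted (1,1,2,3,3,4): b_i ≤ i ∀i, a PF.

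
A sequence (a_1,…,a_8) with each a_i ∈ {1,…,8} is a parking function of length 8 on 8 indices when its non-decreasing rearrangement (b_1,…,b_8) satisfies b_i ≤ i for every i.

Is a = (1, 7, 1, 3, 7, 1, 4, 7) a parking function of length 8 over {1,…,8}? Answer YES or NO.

NO

Sorted: b = (1, 1, 1, 3, 4, 7, 7, 7).
  b_1=1 ≤ 1
  b_2=1 ≤ 2
  b_3=1 ≤ 3
  b_4=3 ≤ 4
  b_5=4 ≤ 5
  b_6=7 > 6
  fails at i=6 ⇒ NO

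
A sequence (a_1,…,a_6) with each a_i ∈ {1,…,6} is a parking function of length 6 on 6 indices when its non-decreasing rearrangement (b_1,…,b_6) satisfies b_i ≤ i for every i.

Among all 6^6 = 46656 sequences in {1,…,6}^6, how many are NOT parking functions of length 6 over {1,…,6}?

29849

|PF| = 1·7^5 = 1×16807 = 16807 (Pollak)
Example (3,6,6,4,5,6) → sorted (3,4,5,6,6,6): b_1=3>1, not a PF.
So 46656 − 16807 = 29849 fail.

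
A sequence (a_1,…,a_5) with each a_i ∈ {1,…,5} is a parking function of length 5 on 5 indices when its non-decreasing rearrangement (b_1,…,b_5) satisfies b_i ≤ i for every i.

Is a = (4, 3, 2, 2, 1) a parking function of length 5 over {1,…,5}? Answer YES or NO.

Order a: b = (1, 2, 2, 3, 4).
  b_1=1 ≤ 1
  b_2=2 ≤ 2
  b_3=2 ≤ 3
  b_4=3 ≤ 4
  b_5=4 ≤ 5
All bounds hold ⇒ YES

YES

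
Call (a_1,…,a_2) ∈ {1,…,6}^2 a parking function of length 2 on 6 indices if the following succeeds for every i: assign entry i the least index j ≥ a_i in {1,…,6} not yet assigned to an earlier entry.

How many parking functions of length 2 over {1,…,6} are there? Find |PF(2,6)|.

|PF| = (6+1−2)·(6+1)^{2−1} = 5 · 7 = 35 (Pollak)
One tuple (1,5) → sorted (1,5): b_i ≤ 4+i ∀i, a PF.

35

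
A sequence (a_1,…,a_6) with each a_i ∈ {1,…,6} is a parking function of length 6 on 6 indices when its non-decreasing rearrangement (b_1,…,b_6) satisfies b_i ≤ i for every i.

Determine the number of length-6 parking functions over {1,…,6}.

Count = (6−6+1)·(6+1)^(6−1) = 1 · 16807 = 16807 (Pollak)
Check (2,2,2,1,3,1) → sorted (1,1,2,2,2,3): b_i ≤ i ∀i, a PF.

16807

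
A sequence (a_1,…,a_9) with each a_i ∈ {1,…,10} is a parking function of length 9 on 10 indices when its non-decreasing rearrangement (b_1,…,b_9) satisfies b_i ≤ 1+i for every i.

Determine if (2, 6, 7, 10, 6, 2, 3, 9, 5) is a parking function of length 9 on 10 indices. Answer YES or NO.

YES

Order a: b = (2, 2, 3, 5, 6, 6, 7, 9, 10).
  b_1=2 ≤ 2
  b_2=2 ≤ 3
  b_3=3 ≤ 4
  b_4=5 ≤ 5
  b_5=6 ≤ 6
  b_6=6 ≤ 7
  b_7=7 ≤ 8
  b_8=9 ≤ 9
  b_9=10 ≤ 10
All bounds hold ⇒ YES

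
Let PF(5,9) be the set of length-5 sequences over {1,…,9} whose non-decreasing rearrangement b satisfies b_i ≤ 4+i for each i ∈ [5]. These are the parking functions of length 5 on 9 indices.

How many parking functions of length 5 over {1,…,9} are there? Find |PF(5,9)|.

|PF| = (9+1−5)·(9+1)^{5−1} = 5·10000 = 50000 [KW]
One tuple (5,6,2,1,7) → sorted (1,2,5,6,7): b_i ≤ 4+i ∀i, a PF.

50000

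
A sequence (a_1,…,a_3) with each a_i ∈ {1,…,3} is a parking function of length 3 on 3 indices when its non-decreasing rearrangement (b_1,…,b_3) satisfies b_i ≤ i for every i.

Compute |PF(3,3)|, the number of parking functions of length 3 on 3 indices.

|PF| = 1·4^2 = 1·16 = 16 (Konheim–Weiss)
One tuple (1,1,1) → sorted (1,1,1): b_i ≤ i ∀i, a PF.

16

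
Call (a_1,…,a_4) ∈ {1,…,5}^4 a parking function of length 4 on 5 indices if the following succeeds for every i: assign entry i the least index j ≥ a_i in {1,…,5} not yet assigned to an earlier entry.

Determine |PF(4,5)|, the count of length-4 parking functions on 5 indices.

|PF| = (5+1−4)·(5+1)^{4−1} = 2×216 = 432 (Pollak)
Check (1,3,1,2) → sorted (1,1,2,3): b_i ≤ 1+i ∀i, a PF.

432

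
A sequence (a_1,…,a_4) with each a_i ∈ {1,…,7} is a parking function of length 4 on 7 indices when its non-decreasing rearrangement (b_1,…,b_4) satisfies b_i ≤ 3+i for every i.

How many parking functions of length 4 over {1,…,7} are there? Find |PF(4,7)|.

2048

Count = (8−4)·8^(4−1) = 4×512 = 2048 (Konheim–Weiss)
One tuple (5,4,2,1) → sorted (1,2,4,5): b_i ≤ 3+i ∀i, a PF.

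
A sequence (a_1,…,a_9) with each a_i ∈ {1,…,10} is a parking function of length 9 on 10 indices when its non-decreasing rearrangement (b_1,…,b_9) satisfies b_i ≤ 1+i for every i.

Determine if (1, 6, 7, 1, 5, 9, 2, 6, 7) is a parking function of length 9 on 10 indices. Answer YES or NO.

Rearranged: b = (1, 1, 2, 5, 6, 6, 7, 7, 9).
  b_1=1 ≤ 2
  b_2=1 ≤ 3
  b_3=2 ≤ 4
  b_4=5 ≤ 5
  b_5=6 ≤ 6
  b_6=6 ≤ 7
  b_7=7 ≤ 8
  b_8=7 ≤ 9
  b_9=9 ≤ 10
All bounds hold ⇒ YES

YES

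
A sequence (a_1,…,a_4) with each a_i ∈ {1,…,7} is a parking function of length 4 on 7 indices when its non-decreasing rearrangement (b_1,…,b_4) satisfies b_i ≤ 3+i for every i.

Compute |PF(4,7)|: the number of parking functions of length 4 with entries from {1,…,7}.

2048

|PF| = 4·8^3 = 4 · 512 = 2048
Example (5,2,6,7) → sorted (2,5,6,7): b_i ≤ 3+i ∀i, a PF.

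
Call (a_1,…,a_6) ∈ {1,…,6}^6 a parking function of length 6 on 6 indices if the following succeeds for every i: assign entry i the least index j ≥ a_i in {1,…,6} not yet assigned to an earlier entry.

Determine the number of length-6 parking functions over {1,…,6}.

|PF(6,6)| = (6+1−6)·(6+1)^{6−1} = 1×16807 = 16807 [KW]
Example (4,6,3,1,2,5) → sorted (1,2,3,4,5,6): b_i ≤ i ∀i, a PF.

16807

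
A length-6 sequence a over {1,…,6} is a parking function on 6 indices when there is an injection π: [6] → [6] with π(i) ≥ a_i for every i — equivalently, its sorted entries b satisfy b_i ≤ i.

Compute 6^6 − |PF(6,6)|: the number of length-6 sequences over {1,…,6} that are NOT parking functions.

|PF(6,6)| = (6+1−6)·(6+1)^{6−1} = 1·16807 = 16807 (Pollak)
E.g. (3,2,4,3,4,2) → sorted (2,2,3,3,4,4): b_1=2>1, not a PF.
6^6 − 16807 = 46656 − 16807 = 29849

29849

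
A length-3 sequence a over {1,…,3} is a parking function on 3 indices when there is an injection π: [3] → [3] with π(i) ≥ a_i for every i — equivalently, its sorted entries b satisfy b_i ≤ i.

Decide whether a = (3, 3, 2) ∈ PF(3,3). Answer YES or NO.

Order a: b = (2, 3, 3).
  b_1=2 > 1
  fails at i=1 ⇒ NO

NO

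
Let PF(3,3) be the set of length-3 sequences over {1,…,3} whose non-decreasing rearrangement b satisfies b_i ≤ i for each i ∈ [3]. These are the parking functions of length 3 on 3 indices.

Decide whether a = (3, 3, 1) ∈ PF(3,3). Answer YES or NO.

Order a: b = (1, 3, 3).
  b_1=1 ≤ 1
  b_2=3 > 2
  fails at i=2 ⇒ NO

NO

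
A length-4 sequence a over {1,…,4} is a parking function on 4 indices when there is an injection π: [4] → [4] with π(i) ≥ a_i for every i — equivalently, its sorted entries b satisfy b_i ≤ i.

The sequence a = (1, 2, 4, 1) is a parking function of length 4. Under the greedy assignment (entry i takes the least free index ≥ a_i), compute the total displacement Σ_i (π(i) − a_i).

2

Σπ = 4·5/2 = 10 (π permutes [4]); Σa = 1+2+4+1 = 8; disp = 10−8 = 2.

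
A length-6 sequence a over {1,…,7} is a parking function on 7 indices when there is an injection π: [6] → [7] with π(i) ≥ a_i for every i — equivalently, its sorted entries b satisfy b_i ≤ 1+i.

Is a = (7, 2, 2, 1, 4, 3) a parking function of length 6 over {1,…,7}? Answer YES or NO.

Order a: b = (1, 2, 2, 3, 4, 7).
  b_1=1 ≤ 2
  b_2=2 ≤ 3
  b_3=2 ≤ 4
  b_4=3 ≤ 5
  b_5=4 ≤ 6
  b_6=7 ≤ 7
All bounds hold ⇒ YES

YES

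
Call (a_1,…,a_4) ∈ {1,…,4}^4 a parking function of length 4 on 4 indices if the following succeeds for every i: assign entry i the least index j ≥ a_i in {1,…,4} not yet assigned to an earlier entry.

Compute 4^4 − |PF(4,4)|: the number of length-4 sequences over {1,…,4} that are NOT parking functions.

131

|PF| = (5−4)·5^(4−1) = 1·125 = 125 (Pollak)
Check (4,4,3,4) → sorted (3,4,4,4): b_1=3>1, not a PF.
So 256 − 125 = 131 fail.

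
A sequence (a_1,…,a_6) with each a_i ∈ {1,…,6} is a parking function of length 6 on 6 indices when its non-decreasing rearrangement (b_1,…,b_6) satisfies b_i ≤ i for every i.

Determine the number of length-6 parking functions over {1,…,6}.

Count = 1·7^5 = 1×16807 = 16807
One tuple (1,2,3,3,5,4) → sorted (1,2,3,3,4,5): b_i ≤ i ∀i, a PF.

16807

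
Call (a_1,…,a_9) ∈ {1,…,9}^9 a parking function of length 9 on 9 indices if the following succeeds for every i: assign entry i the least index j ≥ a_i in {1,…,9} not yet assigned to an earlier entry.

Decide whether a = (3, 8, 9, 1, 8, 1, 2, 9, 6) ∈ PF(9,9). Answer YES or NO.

Order a: b = (1, 1, 2, 3, 6, 8, 8, 9, 9).
  b_1=1 ≤ 1
  b_2=1 ≤ 2
  b_3=2 ≤ 3
  b_4=3 ≤ 4
  b_5=6 > 5
  fails at i=5 ⇒ NO

NO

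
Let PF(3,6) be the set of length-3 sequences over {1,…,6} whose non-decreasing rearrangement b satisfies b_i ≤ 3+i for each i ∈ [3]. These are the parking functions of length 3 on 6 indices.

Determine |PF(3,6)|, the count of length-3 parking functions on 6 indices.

#PF = (6−3+1)·(6+1)^(3−1) = 4×49 = 196 [KW]
E.g. (3,5,3) → sorted (3,3,5): b_i ≤ 3+i ∀i, a PF.

196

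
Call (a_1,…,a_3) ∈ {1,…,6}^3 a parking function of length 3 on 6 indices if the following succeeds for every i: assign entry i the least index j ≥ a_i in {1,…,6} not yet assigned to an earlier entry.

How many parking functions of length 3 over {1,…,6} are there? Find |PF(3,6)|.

Count = (6+1−3)·(6+1)^{3−1} = 4×49 = 196 (Pollak)
Check (2,6,5) → sorted (2,5,6): b_i ≤ 3+i ∀i, a PF.

196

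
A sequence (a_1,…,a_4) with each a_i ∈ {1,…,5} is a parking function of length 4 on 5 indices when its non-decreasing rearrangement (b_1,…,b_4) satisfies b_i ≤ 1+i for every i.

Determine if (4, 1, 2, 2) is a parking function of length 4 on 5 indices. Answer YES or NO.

Rearranged: b = (1, 2, 2, 4).
  b_1=1 ≤ 2
  b_2=2 ≤ 3
  b_3=2 ≤ 4
  b_4=4 ≤ 5
All bounds hold ⇒ YES

YES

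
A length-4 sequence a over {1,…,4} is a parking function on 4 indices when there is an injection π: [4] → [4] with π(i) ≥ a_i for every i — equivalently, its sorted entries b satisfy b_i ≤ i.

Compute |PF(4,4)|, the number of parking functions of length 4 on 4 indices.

125

#PF = (4+1−4)·(4+1)^{4−1} = 1×125 = 125 (Konheim–Weiss)
One tuple (1,2,3,3) → sorted (1,2,3,3): b_i ≤ i ∀i, a PF.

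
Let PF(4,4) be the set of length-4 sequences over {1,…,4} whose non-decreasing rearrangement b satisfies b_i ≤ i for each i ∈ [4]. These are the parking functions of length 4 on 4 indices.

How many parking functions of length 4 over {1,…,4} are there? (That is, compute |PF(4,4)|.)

125

#PF = (5−4)·5^(4−1) = 1×125 = 125 [KW]
One tuple (4,1,3,1) → sorted (1,1,3,4): b_i ≤ i ∀i, a PF.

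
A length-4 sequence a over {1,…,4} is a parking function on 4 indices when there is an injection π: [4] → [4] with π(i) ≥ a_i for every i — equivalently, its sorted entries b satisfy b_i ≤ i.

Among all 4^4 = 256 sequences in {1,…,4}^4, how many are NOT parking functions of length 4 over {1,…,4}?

131

|PF| = (4−4+1)·(4+1)^(4−1) = 1 · 125 = 125 (Konheim–Weiss)
Example (4,3,4,2) → sorted (2,3,4,4): b_1=2>1, not a PF.
4^4 − 125 = 256 − 125 = 131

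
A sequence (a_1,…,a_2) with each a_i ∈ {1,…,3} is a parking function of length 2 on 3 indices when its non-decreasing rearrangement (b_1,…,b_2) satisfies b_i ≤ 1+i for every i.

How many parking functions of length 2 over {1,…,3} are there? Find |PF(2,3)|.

|PF| = (3−2+1)·(3+1)^(2−1) = 2×4 = 8
One tuple (2,1) → sorted (1,2): b_i ≤ 1+i ∀i, a PF.

8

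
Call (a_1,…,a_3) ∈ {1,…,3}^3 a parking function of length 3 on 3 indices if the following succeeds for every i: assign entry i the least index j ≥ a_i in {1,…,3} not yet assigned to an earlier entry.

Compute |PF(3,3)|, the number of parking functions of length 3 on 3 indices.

16

Count = (3−3+1)·(3+1)^(3−1) = 1·16 = 16 (Pollak)
Example (2,3,1) → sorted (1,2,3): b_i ≤ i ∀i, a PF.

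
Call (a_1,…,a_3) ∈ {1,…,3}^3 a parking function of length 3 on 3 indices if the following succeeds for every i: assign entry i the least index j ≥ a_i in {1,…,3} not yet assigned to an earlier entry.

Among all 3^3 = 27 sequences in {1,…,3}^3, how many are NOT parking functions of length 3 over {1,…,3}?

11

|PF| = (4−3)·4^(3−1) = 1×16 = 16 [KW]
Check (3,3,3) → sorted (3,3,3): b_1=3>1, not a PF.
Total 27; non-PF = 27−16 = 11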